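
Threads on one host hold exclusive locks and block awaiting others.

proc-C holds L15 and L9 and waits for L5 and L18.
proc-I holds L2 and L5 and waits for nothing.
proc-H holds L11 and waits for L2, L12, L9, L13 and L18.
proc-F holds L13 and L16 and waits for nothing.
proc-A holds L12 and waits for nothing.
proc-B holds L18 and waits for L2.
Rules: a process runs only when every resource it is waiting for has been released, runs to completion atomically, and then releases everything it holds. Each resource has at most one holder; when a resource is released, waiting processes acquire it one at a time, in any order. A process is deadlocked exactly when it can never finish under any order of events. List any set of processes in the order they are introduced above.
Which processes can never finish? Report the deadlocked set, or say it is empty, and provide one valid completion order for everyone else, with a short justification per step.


No process is deadlocked.
Key observation: all waits point, directly or indirectly, at processes that can finish, so nothing is permanently blocked.
One completion order for the rest: proc-F, proc-I, proc-B, proc-C, proc-A, proc-H.
Check, step by step:
  run proc-F (it waits on nothing); releases L13 and L16
  run proc-I (it waits on nothing); releases L2 and L5
  run proc-B (all its waits — L2 — are resolved); releases L18
  run proc-C (all its waits — L5 and L18 — are resolved); releases L15 and L9
  run proc-A (it waits on nothing); releases L12
  run proc-H (all its waits — L2, L12, L9, L13 and L18 — are resolved); releases L11


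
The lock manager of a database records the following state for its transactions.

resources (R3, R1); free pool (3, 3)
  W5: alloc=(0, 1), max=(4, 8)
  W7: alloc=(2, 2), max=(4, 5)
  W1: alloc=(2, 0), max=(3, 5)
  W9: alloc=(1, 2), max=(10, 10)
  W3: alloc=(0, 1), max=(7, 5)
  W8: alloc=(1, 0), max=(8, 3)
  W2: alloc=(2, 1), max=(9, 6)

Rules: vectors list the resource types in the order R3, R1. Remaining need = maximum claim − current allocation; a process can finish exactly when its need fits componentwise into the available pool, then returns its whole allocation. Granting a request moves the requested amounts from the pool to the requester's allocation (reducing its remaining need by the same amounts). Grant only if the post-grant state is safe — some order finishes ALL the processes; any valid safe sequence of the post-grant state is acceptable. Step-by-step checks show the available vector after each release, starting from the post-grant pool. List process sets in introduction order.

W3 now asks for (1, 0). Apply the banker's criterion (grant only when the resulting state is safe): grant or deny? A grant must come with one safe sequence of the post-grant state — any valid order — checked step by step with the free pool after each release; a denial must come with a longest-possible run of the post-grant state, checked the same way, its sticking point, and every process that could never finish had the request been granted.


GRANT — the state after the grant stays safe, e.g. via W7, W1, W3, W2, W5, W9, W8.
Key observation: (2, 3) free after granting still covers W7 first, and each release covers the next.
Verifying the post-grant state step by step:
  pool = (2, 3)
  run W7 (needs (2, 3), free (2, 3)); after release of (2, 2) the pool is (4, 5)
  run W1 (needs (1, 5), free (4, 5)); after release of (2, 0) the pool is (6, 5)
  run W3 (needs (6, 4), free (6, 5)); after release of (1, 1) the pool is (7, 6)
  run W2 (needs (7, 5), free (7, 6)); after release of (2, 1) the pool is (9, 7)
  run W5 (needs (4, 7), free (9, 7)); after release of (0, 1) the pool is (9, 8)
  run W9 (needs (9, 8), free (9, 8)); after release of (1, 2) the pool is (10, 10)
  run W8 (needs (7, 3), free (10, 10)); after release of (1, 0) the pool is (11, 10)


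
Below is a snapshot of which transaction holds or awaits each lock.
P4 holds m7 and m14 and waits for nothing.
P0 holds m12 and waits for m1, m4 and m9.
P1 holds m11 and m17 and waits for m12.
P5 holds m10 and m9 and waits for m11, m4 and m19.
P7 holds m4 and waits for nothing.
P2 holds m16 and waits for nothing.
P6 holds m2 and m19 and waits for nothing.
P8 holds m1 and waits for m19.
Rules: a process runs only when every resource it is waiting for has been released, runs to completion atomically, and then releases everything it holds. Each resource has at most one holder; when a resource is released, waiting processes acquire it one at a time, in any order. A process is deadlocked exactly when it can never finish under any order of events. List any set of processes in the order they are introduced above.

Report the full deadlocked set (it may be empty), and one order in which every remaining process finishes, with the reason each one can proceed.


Deadlocked set: P0, P1 and P5.
Key observation: the cycle P0 -> P5 -> P1 -> P0 can never break — each member waits on the next; no other process is dragged down with it.
A valid finishing order for the others: P6, P4, P7, P2, P8.
Walking it through:
  P6: no waits; runs immediately, freeing m2 and m19
  P4: no waits; runs immediately, freeing m7 and m14
  P7: no waits; runs immediately, freeing m4
  P2: no waits; runs immediately, freeing m16
  P8 waits on m19 — all released -> runs and releases m1


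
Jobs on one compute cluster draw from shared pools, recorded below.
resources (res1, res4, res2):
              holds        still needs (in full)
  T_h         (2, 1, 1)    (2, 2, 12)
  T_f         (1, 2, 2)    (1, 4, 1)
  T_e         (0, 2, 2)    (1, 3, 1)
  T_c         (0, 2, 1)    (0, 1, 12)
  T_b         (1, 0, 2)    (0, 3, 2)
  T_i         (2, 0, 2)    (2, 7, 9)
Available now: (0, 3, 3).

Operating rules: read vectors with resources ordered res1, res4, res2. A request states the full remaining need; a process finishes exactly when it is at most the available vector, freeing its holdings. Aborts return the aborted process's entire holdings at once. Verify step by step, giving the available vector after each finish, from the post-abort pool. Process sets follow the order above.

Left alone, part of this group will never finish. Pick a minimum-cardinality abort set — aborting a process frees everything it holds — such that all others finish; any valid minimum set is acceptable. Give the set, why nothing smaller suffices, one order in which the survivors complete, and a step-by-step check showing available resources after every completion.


Abort T_c.
Key observation: aborting T_c returns (0, 2, 1), and T_h — hopeless before — runs at step 5 with the returned capacity in the pool.
Minimality: the empty abort set fails — the state is deadlocked as it stands.
The survivors complete as T_b, T_e, T_f, T_i, T_h. Verifying each step (starting from the post-abort pool):
  pool = (0, 5, 4)
  T_b: need (0, 3, 2) fits (0, 5, 4); releases (1, 0, 2), pool now (1, 5, 6)
  T_e: need (1, 3, 1) fits (1, 5, 6); releases (0, 2, 2), pool now (1, 7, 8)
  T_f: need (1, 4, 1) fits (1, 7, 8); releases (1, 2, 2), pool now (2, 9, 10)
  T_i: need (2, 7, 9) fits (2, 9, 10); releases (2, 0, 2), pool now (4, 9, 12)
  T_h: need (2, 2, 12) fits (4, 9, 12); releases (2, 1, 1), pool now (6, 10, 13)


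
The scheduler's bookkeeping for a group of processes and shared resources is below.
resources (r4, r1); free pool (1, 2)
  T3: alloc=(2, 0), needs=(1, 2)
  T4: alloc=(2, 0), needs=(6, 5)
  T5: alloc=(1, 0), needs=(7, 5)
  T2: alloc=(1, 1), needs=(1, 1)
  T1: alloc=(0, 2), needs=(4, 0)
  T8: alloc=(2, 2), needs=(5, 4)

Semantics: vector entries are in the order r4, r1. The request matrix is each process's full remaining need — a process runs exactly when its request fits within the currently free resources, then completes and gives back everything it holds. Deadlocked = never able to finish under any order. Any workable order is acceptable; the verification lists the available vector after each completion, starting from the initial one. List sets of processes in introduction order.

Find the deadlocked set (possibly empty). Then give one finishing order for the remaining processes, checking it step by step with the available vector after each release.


Deadlocked: T4, T5 and T8.
Key observation: after T3, T2, T1 complete, (4, 5) is the best the pool ever gets, yet each leftover process wants more r4.
One completion order for the rest: T3, T2, T1. Walking it through:
  pool = (1, 2)
  run T3 (needs (1, 2), free (1, 2)); after release of (2, 0) the pool is (3, 2)
  run T2 (needs (1, 1), free (3, 2)); after release of (1, 1) the pool is (4, 3)
  run T1 (needs (4, 0), free (4, 3)); after release of (0, 2) the pool is (4, 5)
None of the blocked processes ever fits:
  T4 cannot run: need (6, 5) vs free (4, 5) (insufficient r4)
  T5 cannot run: need (7, 5) vs free (4, 5) (insufficient r4)
  T8 cannot run: need (5, 4) vs free (4, 5) (insufficient r4)


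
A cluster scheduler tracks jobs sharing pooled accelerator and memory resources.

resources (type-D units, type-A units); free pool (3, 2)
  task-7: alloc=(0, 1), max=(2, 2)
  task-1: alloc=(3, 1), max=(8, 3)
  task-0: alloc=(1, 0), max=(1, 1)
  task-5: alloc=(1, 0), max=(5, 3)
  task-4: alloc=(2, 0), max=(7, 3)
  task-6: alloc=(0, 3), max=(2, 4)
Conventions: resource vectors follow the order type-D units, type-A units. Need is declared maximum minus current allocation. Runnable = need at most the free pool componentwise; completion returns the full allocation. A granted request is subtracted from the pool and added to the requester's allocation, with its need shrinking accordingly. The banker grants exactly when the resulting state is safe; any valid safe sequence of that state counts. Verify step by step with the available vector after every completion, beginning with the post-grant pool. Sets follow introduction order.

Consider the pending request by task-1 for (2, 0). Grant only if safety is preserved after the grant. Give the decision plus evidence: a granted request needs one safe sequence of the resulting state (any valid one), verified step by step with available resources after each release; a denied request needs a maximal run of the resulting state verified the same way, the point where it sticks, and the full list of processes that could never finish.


DENY: after the grant no complete ordering would exist.
Key observation: the wall is type-D units: completing task-0, task-6, task-7 brings the pool only to (2, 6), and all the rest need more.
Pretend the grant happened; the run task-0, task-6, task-7 goes as far as possible. Verifying each step:
  pool = (1, 2)
  run task-0 (needs (0, 1), free (1, 2)); after release of (1, 0) the pool is (2, 2)
  run task-6 (needs (2, 1), free (2, 2)); after release of (0, 3) the pool is (2, 5)
  run task-7 (needs (2, 1), free (2, 5)); after release of (0, 1) the pool is (2, 6)
  blocked: task-1 wants (3, 2), pool (2, 6) — not enough type-D units
  blocked: task-5 wants (4, 3), pool (2, 6) — not enough type-D units
  blocked: task-4 wants (5, 3), pool (2, 6) — not enough type-D units
Had the request been granted, task-1, task-5 and task-4 could never finish.


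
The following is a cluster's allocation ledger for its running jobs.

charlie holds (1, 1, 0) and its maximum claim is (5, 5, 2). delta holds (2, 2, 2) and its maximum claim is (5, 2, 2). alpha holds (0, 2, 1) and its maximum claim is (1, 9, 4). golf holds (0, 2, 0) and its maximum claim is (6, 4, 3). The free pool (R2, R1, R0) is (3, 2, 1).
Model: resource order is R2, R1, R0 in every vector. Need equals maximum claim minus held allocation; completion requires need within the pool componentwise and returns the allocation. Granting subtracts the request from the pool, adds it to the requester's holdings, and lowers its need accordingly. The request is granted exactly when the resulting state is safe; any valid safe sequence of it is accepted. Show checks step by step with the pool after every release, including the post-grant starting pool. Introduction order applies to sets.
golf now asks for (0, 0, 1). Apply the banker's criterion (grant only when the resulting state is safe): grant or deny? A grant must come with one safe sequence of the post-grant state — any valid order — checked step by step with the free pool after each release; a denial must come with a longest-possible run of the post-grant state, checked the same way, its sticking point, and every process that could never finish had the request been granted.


GRANT — the state after the grant stays safe, e.g. via delta, charlie, golf, alpha.
Key observation: after the grant the pool drops to (3, 2, 0), which still lets delta finish first and unwind the rest.
Step-by-step check of the post-grant state:
  pool = (3, 2, 0)
  delta needs (3, 0, 0) <= (3, 2, 0) -> finishes; pool += (2, 2, 2) = (5, 4, 2)
  charlie needs (4, 4, 2) <= (5, 4, 2) -> finishes; pool += (1, 1, 0) = (6, 5, 2)
  golf needs (6, 2, 2) <= (6, 5, 2) -> finishes; pool += (0, 2, 1) = (6, 7, 3)
  alpha needs (1, 7, 3) <= (6, 7, 3) -> finishes; pool += (0, 2, 1) = (6, 9, 4)


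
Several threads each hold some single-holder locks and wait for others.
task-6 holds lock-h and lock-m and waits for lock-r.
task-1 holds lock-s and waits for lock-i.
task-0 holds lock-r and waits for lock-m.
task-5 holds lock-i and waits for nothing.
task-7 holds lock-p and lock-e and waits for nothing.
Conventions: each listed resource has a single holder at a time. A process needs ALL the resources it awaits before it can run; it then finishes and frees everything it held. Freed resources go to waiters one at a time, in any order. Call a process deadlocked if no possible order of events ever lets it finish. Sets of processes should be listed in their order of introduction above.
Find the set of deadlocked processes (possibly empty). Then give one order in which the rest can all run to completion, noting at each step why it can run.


The deadlocked set is task-6 and task-0.
Key observation: task-6 -> task-0 -> task-6 is a circular wait — nothing in it can go first; no other process is dragged down with it.
The rest can finish in the order task-5, task-1, task-7.
Verifying each step:
  task-5 waits on nothing -> runs at once and releases lock-i
  task-1: everything it awaited (lock-i) is free; runs, freeing lock-s
  task-7 waits on nothing -> runs at once and releases lock-p and lock-e


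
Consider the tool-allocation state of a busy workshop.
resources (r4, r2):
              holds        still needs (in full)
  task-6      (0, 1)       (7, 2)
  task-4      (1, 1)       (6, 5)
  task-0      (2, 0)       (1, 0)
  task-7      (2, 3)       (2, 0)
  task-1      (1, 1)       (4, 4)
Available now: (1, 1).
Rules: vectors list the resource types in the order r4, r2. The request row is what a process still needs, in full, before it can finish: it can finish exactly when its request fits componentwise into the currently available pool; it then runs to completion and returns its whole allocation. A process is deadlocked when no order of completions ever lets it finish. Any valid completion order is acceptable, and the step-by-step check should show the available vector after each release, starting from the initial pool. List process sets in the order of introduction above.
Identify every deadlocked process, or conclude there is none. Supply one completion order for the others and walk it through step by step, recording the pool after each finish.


The deadlocked set is empty.
Key observation: task-0 leads a chain of completions in which each release enables another process.
A valid finishing order for the others: task-0, task-7, task-1, task-4, task-6. Verifying each step:
  pool = (1, 1)
  run task-0 (needs (1, 0), free (1, 1)); after release of (2, 0) the pool is (3, 1)
  run task-7 (needs (2, 0), free (3, 1)); after release of (2, 3) the pool is (5, 4)
  run task-1 (needs (4, 4), free (5, 4)); after release of (1, 1) the pool is (6, 5)
  run task-4 (needs (6, 5), free (6, 5)); after release of (1, 1) the pool is (7, 6)
  run task-6 (needs (7, 2), free (7, 6)); after release of (0, 1) the pool is (7, 7)


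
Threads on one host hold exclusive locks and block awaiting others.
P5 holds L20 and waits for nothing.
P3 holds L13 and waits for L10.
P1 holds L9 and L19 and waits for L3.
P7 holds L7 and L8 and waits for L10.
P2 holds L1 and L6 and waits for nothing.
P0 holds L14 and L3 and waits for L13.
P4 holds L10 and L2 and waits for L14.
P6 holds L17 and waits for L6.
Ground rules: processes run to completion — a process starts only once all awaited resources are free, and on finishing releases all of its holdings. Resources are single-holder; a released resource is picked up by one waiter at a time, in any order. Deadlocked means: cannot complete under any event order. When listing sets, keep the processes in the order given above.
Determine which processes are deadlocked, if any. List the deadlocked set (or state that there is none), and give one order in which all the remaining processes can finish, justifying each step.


Deadlocked: P3, P1, P7, P0 and P4.
Key observation: along P3 -> P4 -> P0 -> P3, each member waits on what the next one holds — a deadlock; P1 and P7 wait into the deadlock from upstream.
The rest can finish in the order P2, P6, P5.
Walking it through:
  P2 waits on nothing -> runs at once and releases L1 and L6
  P6: everything it awaited (L6) is free; runs, freeing L17
  P5 waits on nothing -> runs at once and releases L20


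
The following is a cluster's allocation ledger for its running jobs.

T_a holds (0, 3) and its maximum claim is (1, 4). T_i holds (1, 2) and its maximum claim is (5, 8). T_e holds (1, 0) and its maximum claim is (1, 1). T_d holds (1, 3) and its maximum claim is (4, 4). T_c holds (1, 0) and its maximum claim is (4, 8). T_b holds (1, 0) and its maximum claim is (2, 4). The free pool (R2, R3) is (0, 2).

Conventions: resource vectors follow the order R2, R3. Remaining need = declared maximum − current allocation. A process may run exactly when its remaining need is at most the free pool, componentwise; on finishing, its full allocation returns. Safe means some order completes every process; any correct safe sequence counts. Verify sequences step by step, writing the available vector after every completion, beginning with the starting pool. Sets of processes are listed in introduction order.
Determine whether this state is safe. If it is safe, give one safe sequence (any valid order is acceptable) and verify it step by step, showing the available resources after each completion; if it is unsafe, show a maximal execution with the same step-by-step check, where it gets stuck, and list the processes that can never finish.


UNSAFE.
Key observation: no order helps: past T_e, T_a, T_b, the free pool tops out at (2, 5), below what each blocked process needs in R2.
Going as far as possible: T_e, T_a, T_b; after that, nothing fits. Check, step by step:
  pool = (0, 2)
  T_e needs (0, 1) <= (0, 2) -> finishes; pool += (1, 0) = (1, 2)
  T_a needs (1, 1) <= (1, 2) -> finishes; pool += (0, 3) = (1, 5)
  T_b needs (1, 4) <= (1, 5) -> finishes; pool += (1, 0) = (2, 5)
  T_i cannot run: need (4, 6) vs free (2, 5) (insufficient R2 and R3)
  T_d cannot run: need (3, 1) vs free (2, 5) (insufficient R2)
  T_c cannot run: need (3, 8) vs free (2, 5) (insufficient R2 and R3)
Permanently blocked: T_i, T_d and T_c.


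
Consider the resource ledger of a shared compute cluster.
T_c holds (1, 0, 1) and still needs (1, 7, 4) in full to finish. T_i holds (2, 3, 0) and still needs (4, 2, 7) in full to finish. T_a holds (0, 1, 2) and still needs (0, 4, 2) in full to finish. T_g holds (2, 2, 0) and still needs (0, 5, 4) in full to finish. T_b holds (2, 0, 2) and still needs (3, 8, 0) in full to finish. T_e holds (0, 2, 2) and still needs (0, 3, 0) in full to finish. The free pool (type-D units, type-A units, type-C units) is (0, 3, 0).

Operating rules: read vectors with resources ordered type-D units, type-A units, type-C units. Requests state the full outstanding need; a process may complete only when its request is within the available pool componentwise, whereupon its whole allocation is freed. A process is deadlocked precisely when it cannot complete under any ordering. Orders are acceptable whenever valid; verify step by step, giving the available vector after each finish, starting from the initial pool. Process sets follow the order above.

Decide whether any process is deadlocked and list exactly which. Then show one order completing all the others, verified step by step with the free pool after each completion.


The deadlocked set is empty.
Key observation: T_e fits the free pool immediately, and its release cascades until everyone finishes.
One completion order for the rest: T_e, T_a, T_g, T_c, T_b, T_i. Verifying each step:
  pool = (0, 3, 0)
  run T_e (needs (0, 3, 0), free (0, 3, 0)); after release of (0, 2, 2) the pool is (0, 5, 2)
  run T_a (needs (0, 4, 2), free (0, 5, 2)); after release of (0, 1, 2) the pool is (0, 6, 4)
  run T_g (needs (0, 5, 4), free (0, 6, 4)); after release of (2, 2, 0) the pool is (2, 8, 4)
  run T_c (needs (1, 7, 4), free (2, 8, 4)); after release of (1, 0, 1) the pool is (3, 8, 5)
  run T_b (needs (3, 8, 0), free (3, 8, 5)); after release of (2, 0, 2) the pool is (5, 8, 7)
  run T_i (needs (4, 2, 7), free (5, 8, 7)); after release of (2, 3, 0) the pool is (7, 11, 7)


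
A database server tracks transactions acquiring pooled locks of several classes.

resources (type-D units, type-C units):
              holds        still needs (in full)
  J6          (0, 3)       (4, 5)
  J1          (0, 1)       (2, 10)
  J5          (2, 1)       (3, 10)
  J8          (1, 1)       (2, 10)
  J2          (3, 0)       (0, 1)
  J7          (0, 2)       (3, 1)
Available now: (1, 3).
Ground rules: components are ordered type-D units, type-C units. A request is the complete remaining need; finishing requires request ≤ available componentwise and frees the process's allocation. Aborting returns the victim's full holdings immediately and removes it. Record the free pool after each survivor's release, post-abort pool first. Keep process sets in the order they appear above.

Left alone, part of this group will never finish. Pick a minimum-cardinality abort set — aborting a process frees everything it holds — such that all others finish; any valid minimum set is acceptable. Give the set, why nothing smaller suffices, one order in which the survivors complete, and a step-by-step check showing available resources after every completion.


Minimum abort set: J1 and J8.
Key observation: no ordering could ever have run J5 before the abort of J1 and J8; with (1, 2) back in the pool it fits at step 4.
Minimality, checking each single-abort alternative: J6 alone leaves J1 blocked (short on type-C units); J1 alone leaves J5 blocked (short on type-C units); J5 alone leaves J1 blocked (short on type-C units); J8 alone leaves J1 blocked (short on type-C units); J2 alone leaves J1 blocked (short on type-C units); J7 alone leaves J1 blocked (short on type-C units).
The survivors complete as J2, J7, J6, J5. Verifying each step (starting from the post-abort pool):
  pool = (2, 5)
  J2: need (0, 1) fits (2, 5); releases (3, 0), pool now (5, 5)
  J7: need (3, 1) fits (5, 5); releases (0, 2), pool now (5, 7)
  J6: need (4, 5) fits (5, 7); releases (0, 3), pool now (5, 10)
  J5: need (3, 10) fits (5, 10); releases (2, 1), pool now (7, 11)


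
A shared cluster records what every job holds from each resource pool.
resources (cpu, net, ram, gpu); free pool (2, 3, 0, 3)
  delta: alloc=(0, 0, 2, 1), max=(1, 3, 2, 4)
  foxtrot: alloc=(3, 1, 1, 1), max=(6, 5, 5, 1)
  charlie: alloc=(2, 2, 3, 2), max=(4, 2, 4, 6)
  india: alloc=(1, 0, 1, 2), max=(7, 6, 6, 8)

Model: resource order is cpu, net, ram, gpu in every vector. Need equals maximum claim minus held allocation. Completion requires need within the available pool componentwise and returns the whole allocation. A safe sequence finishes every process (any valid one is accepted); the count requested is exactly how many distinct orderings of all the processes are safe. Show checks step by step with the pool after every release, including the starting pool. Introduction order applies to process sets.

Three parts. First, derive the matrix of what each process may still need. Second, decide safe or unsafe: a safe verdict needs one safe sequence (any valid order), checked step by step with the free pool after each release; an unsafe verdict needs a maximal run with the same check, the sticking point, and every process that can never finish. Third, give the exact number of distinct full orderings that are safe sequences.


(1) Need matrix, components ordered cpu, net, ram, gpu:
  delta: (1, 3, 0, 3)
  foxtrot: (3, 4, 4, 0)
  charlie: (2, 0, 1, 4)
  india: (6, 6, 5, 6)
(2) SAFE. One safe sequence: delta, charlie, foxtrot, india.
Key observation: the first exact fit in this order is delta — it needs (1, 3, 0, 3) with (2, 3, 0, 3) free, meeting a requested resource to the last unit.
Walking it through:
  pool = (2, 3, 0, 3)
  delta needs (1, 3, 0, 3) <= (2, 3, 0, 3) -> finishes; pool += (0, 0, 2, 1) = (2, 3, 2, 4)
  charlie needs (2, 0, 1, 4) <= (2, 3, 2, 4) -> finishes; pool += (2, 2, 3, 2) = (4, 5, 5, 6)
  foxtrot needs (3, 4, 4, 0) <= (4, 5, 5, 6) -> finishes; pool += (3, 1, 1, 1) = (7, 6, 6, 7)
  india needs (6, 6, 5, 6) <= (7, 6, 6, 7) -> finishes; pool += (1, 0, 1, 2) = (8, 6, 7, 9)
(3) The exact count: 1 of the possible complete orderings is a safe sequence.


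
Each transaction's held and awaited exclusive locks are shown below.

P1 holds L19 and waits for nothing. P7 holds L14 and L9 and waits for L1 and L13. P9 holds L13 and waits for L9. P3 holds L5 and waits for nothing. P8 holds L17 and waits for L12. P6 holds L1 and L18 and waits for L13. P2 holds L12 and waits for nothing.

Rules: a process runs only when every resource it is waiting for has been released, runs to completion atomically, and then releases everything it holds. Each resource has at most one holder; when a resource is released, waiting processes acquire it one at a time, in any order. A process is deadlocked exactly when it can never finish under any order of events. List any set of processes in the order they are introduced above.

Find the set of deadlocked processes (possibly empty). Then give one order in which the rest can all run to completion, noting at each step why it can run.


The deadlocked set is P7, P9 and P6.
Key observation: the wait chain closes on itself along P7 -> P9 -> P7; P6 is caught in further circular waits.
One completion order for the rest: P1, P2, P8, P3.
Check, step by step:
  P1 waits on nothing -> runs at once and releases L19
  P2 waits on nothing -> runs at once and releases L12
  P8 waits on L12 — all released -> runs and releases L17
  P3 waits on nothing -> runs at once and releases L5


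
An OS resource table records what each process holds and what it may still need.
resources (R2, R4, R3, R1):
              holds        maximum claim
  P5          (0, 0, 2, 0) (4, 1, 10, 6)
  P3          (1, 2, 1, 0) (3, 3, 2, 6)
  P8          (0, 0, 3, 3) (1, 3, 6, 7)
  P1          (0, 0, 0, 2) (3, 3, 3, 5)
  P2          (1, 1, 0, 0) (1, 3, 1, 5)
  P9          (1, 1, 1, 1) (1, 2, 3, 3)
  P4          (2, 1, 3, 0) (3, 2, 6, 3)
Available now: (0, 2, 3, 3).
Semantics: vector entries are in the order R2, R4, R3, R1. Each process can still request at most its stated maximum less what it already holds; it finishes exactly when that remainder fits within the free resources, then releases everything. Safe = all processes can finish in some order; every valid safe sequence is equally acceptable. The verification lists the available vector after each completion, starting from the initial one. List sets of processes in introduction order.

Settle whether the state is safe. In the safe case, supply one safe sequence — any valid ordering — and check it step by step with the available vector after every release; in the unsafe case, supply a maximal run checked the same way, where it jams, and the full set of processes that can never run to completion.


SAFE — a valid safe sequence is P9, P4, P1, P3, P2, P5, P8.
Key observation: the order's first zero-slack moment is P4 ((1, 1, 3, 3) needed, (1, 3, 4, 4) free — a requested resource with nothing to spare).
Step-by-step check:
  pool = (0, 2, 3, 3)
  P9: need (0, 1, 2, 2) fits (0, 2, 3, 3); releases (1, 1, 1, 1), pool now (1, 3, 4, 4)
  P4: need (1, 1, 3, 3) fits (1, 3, 4, 4); releases (2, 1, 3, 0), pool now (3, 4, 7, 4)
  P1: need (3, 3, 3, 3) fits (3, 4, 7, 4); releases (0, 0, 0, 2), pool now (3, 4, 7, 6)
  P3: need (2, 1, 1, 6) fits (3, 4, 7, 6); releases (1, 2, 1, 0), pool now (4, 6, 8, 6)
  P2: need (0, 2, 1, 5) fits (4, 6, 8, 6); releases (1, 1, 0, 0), pool now (5, 7, 8, 6)
  P5: need (4, 1, 8, 6) fits (5, 7, 8, 6); releases (0, 0, 2, 0), pool now (5, 7, 10, 6)
  P8: need (1, 3, 3, 4) fits (5, 7, 10, 6); releases (0, 0, 3, 3), pool now (5, 7, 13, 9)


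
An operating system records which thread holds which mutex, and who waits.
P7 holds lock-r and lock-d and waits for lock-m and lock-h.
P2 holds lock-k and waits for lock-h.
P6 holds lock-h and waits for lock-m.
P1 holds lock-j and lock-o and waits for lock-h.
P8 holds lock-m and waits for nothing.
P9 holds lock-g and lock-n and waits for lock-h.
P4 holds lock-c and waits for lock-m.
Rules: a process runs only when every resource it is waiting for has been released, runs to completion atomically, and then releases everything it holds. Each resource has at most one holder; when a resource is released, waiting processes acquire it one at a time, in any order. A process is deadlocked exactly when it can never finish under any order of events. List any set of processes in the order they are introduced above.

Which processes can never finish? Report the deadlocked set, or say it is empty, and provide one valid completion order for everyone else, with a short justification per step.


Nothing here is deadlocked.
Key observation: the wait graph is acyclic; completion cascades from the unblocked processes through everyone else.
A valid finishing order for the others: P8, P4, P6, P9, P2, P1, P7.
Check, step by step:
  run P8 (it waits on nothing); releases lock-m
  run P4 (all its waits — lock-m — are resolved); releases lock-c
  run P6 (all its waits — lock-m — are resolved); releases lock-h
  run P9 (all its waits — lock-h — are resolved); releases lock-g and lock-n
  run P2 (all its waits — lock-h — are resolved); releases lock-k
  run P1 (all its waits — lock-h — are resolved); releases lock-j and lock-o
  run P7 (all its waits — lock-m and lock-h — are resolved); releases lock-r and lock-d


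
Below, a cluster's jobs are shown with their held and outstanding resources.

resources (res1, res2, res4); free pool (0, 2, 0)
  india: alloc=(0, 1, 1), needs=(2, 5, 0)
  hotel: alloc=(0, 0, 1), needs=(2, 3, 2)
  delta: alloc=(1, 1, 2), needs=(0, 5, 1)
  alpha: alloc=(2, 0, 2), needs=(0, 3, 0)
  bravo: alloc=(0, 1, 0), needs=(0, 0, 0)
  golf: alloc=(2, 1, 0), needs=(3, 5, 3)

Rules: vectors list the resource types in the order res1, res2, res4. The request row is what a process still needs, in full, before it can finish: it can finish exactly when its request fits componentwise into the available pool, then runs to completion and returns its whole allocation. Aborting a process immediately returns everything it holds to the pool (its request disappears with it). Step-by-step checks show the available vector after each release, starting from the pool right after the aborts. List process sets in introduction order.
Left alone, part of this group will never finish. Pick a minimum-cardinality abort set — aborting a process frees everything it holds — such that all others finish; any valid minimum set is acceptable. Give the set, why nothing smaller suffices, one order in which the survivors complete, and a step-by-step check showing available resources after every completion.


The answer: abort india and delta.
Key observation: the deadlocked golf becomes finishable only because india and delta released (1, 2, 3); it completes at step 4 below.
Why nothing smaller works — every single abort fails: india alone leaves delta blocked (short on res2); hotel alone leaves india blocked (short on res2); delta alone leaves india blocked (short on res2); alpha alone leaves india blocked (short on res2); bravo alone leaves india blocked (short on res2); golf alone leaves india blocked (short on res2).
Survivors finish in the order: alpha, bravo, hotel, golf. Step-by-step check (pool after the aborts first):
  pool = (1, 4, 3)
  alpha: need (0, 3, 0) fits (1, 4, 3); releases (2, 0, 2), pool now (3, 4, 5)
  bravo: need (0, 0, 0) fits (3, 4, 5); releases (0, 1, 0), pool now (3, 5, 5)
  hotel: need (2, 3, 2) fits (3, 5, 5); releases (0, 0, 1), pool now (3, 5, 6)
  golf: need (3, 5, 3) fits (3, 5, 6); releases (2, 1, 0), pool now (5, 6, 6)


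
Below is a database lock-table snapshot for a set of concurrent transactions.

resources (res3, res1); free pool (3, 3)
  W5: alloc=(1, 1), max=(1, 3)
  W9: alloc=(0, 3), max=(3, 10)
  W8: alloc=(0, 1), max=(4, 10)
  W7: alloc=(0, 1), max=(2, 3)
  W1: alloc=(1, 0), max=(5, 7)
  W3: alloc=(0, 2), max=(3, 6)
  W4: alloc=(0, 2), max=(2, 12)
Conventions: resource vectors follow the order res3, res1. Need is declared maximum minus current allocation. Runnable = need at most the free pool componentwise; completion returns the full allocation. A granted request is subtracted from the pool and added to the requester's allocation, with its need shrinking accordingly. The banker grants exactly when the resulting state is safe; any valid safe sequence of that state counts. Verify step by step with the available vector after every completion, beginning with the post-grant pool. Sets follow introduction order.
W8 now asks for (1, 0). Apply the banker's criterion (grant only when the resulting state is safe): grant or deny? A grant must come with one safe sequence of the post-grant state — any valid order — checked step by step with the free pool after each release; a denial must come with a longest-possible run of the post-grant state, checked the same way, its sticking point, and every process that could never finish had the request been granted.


GRANT. The post-grant state is safe; one safe sequence: W5, W7, W3, W9, W4, W8, W1.
Key observation: granting shrinks the pool to (2, 3), yet W5 still fits and the chain goes through.
Step-by-step check of the post-grant state:
  pool = (2, 3)
  W5: need (0, 2) fits (2, 3); releases (1, 1), pool now (3, 4)
  W7: need (2, 2) fits (3, 4); releases (0, 1), pool now (3, 5)
  W3: need (3, 4) fits (3, 5); releases (0, 2), pool now (3, 7)
  W9: need (3, 7) fits (3, 7); releases (0, 3), pool now (3, 10)
  W4: need (2, 10) fits (3, 10); releases (0, 2), pool now (3, 12)
  W8: need (3, 9) fits (3, 12); releases (1, 1), pool now (4, 13)
  W1: need (4, 7) fits (4, 13); releases (1, 0), pool now (5, 13)


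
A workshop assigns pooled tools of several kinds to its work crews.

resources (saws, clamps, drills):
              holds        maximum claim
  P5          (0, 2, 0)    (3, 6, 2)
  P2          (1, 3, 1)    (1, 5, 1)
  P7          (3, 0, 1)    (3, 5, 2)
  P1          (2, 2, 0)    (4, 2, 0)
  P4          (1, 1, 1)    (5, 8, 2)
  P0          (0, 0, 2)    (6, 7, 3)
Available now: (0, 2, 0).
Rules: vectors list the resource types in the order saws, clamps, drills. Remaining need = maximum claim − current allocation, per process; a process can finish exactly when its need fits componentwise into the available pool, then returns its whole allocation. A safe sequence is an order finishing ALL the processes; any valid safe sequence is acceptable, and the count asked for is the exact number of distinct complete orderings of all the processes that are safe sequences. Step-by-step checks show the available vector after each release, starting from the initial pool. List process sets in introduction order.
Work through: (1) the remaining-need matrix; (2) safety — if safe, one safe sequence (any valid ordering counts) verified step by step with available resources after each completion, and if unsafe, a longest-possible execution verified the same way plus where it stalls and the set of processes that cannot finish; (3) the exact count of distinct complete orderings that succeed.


(1) Need matrix, components ordered saws, clamps, drills:
  P5: (3, 4, 2)
  P2: (0, 2, 0)
  P7: (0, 5, 1)
  P1: (2, 0, 0)
  P4: (4, 7, 1)
  P0: (6, 7, 1)
(2) SAFE — a valid safe sequence is P2, P7, P5, P4, P1, P0.
Key observation: P2 marks the first exact bind of the order: its need (0, 2, 0) fits the free (0, 2, 0) with zero slack on a requested resource.
Verifying each step:
  pool = (0, 2, 0)
  P2 needs (0, 2, 0) <= (0, 2, 0) -> finishes; pool += (1, 3, 1) = (1, 5, 1)
  P7 needs (0, 5, 1) <= (1, 5, 1) -> finishes; pool += (3, 0, 1) = (4, 5, 2)
  P5 needs (3, 4, 2) <= (4, 5, 2) -> finishes; pool += (0, 2, 0) = (4, 7, 2)
  P4 needs (4, 7, 1) <= (4, 7, 2) -> finishes; pool += (1, 1, 1) = (5, 8, 3)
  P1 needs (2, 0, 0) <= (5, 8, 3) -> finishes; pool += (2, 2, 0) = (7, 10, 3)
  P0 needs (6, 7, 1) <= (7, 10, 3) -> finishes; pool += (0, 0, 2) = (7, 10, 5)
(3) Exactly 9 of the possible complete orderings are safe sequences.


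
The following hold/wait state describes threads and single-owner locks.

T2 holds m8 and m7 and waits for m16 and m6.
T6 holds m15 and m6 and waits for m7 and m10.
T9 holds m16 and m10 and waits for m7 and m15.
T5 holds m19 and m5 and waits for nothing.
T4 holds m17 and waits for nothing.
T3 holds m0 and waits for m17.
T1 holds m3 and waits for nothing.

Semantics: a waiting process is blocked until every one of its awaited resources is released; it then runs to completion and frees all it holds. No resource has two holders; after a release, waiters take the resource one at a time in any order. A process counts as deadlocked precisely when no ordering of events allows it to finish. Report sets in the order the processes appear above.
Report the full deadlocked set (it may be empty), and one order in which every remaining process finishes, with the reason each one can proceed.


Deadlocked set: T2, T6 and T9.
Key observation: the loop T2 -> T6 -> T2 blocks itself forever; T9 is caught in further circular waits.
A valid finishing order for the others: T5, T4, T1, T3.
Step-by-step check:
  run T5 (it waits on nothing); releases m19 and m5
  run T4 (it waits on nothing); releases m17
  run T1 (it waits on nothing); releases m3
  run T3 (all its waits — m17 — are resolved); releases m0


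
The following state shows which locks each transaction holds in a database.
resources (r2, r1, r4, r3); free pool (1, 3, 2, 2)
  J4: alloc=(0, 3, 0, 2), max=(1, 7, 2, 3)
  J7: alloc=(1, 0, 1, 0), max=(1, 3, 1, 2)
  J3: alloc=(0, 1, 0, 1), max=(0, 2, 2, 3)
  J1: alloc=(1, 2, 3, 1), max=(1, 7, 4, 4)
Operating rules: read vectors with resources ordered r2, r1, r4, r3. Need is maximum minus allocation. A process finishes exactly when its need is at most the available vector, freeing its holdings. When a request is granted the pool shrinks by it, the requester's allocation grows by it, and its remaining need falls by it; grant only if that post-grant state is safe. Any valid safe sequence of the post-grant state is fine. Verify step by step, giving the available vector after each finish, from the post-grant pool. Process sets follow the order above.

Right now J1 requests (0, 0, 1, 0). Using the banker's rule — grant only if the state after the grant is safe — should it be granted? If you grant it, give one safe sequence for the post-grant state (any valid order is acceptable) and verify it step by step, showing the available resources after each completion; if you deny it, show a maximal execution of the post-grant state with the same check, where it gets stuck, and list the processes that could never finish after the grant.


GRANT — the state after the grant stays safe, e.g. via J7, J3, J4, J1.
Key observation: the transfer keeps a workable pool ((1, 3, 1, 2)); J7 starts the safe sequence.
Step-by-step check of the post-grant state:
  pool = (1, 3, 1, 2)
  run J7 (needs (0, 3, 0, 2), free (1, 3, 1, 2)); after release of (1, 0, 1, 0) the pool is (2, 3, 2, 2)
  run J3 (needs (0, 1, 2, 2), free (2, 3, 2, 2)); after release of (0, 1, 0, 1) the pool is (2, 4, 2, 3)
  run J4 (needs (1, 4, 2, 1), free (2, 4, 2, 3)); after release of (0, 3, 0, 2) the pool is (2, 7, 2, 5)
  run J1 (needs (0, 5, 0, 3), free (2, 7, 2, 5)); after release of (1, 2, 4, 1) the pool is (3, 9, 6, 6)
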